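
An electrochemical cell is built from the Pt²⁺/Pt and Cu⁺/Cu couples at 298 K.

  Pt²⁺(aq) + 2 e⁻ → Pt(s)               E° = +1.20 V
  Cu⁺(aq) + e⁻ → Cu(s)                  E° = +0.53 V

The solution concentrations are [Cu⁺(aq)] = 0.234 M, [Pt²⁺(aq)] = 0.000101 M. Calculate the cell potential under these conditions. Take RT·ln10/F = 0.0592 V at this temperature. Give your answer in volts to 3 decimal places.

Since E°(Pt²⁺/Pt) > E°(Cu⁺/Cu), Pt²⁺/Pt serves as the cathode.
The standard potential is +1.20 − (+0.53) = +0.67 V and the balanced reaction transfers n = 2 electrons.
For the overall reaction Pt²⁺(aq) + 2 Cu(s) → Pt(s) + 2 Cu⁺(aq), Q = [Cu⁺(aq)]^2 / [Pt²⁺(aq)] = 542, giving log Q = 2.734.
Applying E = E° − (RT ln10/nF)·log Q gives +0.67 − (0.0592/2)(2.734) = +0.589 V.

+0.589 V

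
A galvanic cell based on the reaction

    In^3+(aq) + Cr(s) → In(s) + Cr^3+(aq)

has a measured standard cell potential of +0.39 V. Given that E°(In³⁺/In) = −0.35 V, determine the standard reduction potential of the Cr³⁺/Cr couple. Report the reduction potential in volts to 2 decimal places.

−0.74 V

In the reaction as written the In³⁺/In couple is reduced (cathode) and Cr³⁺/Cr is oxidized (anode), so E°cell = E°(In³⁺/In) − E°(Cr³⁺/Cr).
E°(Cr³⁺/Cr) = E°(cathode) − E°cell = −0.35 − (+0.39) = −0.74 V.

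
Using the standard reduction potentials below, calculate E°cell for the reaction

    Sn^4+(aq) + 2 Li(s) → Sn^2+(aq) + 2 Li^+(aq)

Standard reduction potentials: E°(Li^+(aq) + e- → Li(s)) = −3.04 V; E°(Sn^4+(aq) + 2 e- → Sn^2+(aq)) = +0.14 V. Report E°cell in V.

In the reaction as written, Sn^4+(aq) is reduced (cathode) and Li^+(aq) is produced by oxidation at the anode.
E°cell = E°(cathode) − E°(anode) = +0.14 − (−3.04) = +3.18 V.
The positive value indicates the reaction is spontaneous as written.

+3.18 V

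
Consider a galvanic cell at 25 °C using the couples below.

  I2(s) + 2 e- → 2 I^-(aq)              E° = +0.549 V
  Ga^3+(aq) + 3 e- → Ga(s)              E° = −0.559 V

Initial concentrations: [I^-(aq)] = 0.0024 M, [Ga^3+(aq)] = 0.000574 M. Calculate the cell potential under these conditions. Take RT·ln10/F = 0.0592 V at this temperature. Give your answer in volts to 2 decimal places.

+1.33 V

Since E°(I₂/I⁻) > E°(Ga³⁺/Ga), I₂/I⁻ serves as the cathode.
The standard potential is +0.549 − (−0.559) = +1.108 V and the balanced reaction transfers n = 6 electrons.
For the overall reaction 3 I2(s) + 2 Ga(s) → 6 I^-(aq) + 2 Ga^3+(aq), Q = [I^-(aq)]^6·[Ga^3+(aq)]^2 = 6.3×10^−23, giving log Q = −22.201.
E = E° − (0.0592/n)·log Q = +1.108 − (0.0592/6)(−22.201) = +1.33 V.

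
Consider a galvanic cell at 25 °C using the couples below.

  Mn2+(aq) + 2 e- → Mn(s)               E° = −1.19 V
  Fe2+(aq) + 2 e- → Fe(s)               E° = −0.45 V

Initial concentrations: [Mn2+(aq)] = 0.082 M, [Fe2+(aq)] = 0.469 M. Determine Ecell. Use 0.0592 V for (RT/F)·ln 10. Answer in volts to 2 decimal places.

+0.76 V

Fe²⁺/Fe is reduced (cathode, E° = −0.45 V) and Mn²⁺/Mn is oxidized (anode).
E°cell = −0.45 − (−1.19) = +0.74 V, with n = 2 electrons transferred.
The balanced reaction is Fe2+(aq) + Mn(s) → Fe(s) + Mn2+(aq), so Q = [Mn2+(aq)] / [Fe2+(aq)] = 0.175 and log Q = −0.757.
Applying E = E° − (RT ln10/nF)·log Q gives +0.74 − (0.0592/2)(−0.757) = +0.76 V.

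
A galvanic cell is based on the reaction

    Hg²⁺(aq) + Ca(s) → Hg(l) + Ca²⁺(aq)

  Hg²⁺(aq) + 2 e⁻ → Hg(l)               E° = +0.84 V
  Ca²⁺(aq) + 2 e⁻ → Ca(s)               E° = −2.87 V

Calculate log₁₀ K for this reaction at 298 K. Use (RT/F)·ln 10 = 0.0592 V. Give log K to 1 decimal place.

log K = 125.3

The Hg²⁺/Hg couple is reduced (cathode); E°cell = +0.84 − (−2.87) = +3.71 V with n = 2.
At equilibrium E = 0, so log K = nE°cell / 0.0592 = (2)(+3.71) / 0.0592 = 125.3.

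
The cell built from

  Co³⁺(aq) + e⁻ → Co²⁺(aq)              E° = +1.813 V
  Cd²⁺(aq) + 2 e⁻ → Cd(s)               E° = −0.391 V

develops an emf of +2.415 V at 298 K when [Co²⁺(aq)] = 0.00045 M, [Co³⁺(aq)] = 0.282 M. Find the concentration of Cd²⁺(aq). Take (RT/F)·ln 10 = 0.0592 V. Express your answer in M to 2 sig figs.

The Co³⁺/Co²⁺ couple has the larger reduction potential, so it is the cathode: E°cell = +1.813 − (−0.391) = +2.204 V and n = 2.
Rearranging E = E° − (0.0592/n)·log Q gives log Q = 2(+2.204 − (+2.415))/0.0592 = −7.128.
The balanced reaction is 2 Co³⁺(aq) + Cd(s) → 2 Co²⁺(aq) + Cd²⁺(aq), so Q = ([Co²⁺(aq)]^2·[Cd²⁺(aq)]) / [Co³⁺(aq)]^2.
Isolating [Cd²⁺(aq)] in Q = 10^{−7.128} yields log [Cd²⁺(aq)] = −1.534, i.e. 0.029 M.

0.029 M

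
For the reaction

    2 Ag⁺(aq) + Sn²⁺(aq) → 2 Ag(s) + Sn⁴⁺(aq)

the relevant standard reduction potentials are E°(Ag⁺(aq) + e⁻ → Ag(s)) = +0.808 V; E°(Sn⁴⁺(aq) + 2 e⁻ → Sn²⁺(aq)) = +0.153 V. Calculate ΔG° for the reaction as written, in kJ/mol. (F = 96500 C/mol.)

−126 kJ/mol

In the reaction as written Ag⁺(aq) is reduced, so the Ag⁺/Ag couple is the cathode and Sn⁴⁺/Sn²⁺ is the anode.
E°cell = +0.808 − (+0.153) = +0.655 V; balancing electrons gives n = 2.
ΔG° = −nFE°cell = −(2)(96500)(+0.655) J/mol = −126 kJ/mol.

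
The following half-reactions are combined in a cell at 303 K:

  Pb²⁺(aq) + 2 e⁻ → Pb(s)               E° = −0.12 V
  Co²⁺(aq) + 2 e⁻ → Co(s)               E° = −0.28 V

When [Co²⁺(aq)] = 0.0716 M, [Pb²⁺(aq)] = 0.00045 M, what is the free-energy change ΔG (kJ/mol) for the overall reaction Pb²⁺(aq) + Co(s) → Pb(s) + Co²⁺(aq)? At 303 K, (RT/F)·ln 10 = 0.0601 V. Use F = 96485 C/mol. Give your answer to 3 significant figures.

−18.1 kJ/mol

With Pb²⁺/Pb reduced at the cathode, E°cell = −0.12 − (−0.28) = +0.16 V and n = 2.
Here Q = [Co²⁺(aq)] / [Pb²⁺(aq)] = 159 (log Q = 2.202), giving E = +0.16 − (0.0601/2)·(2.202) = +0.0938 V.
ΔG = −nFE = −(2)(96485)(+0.0938) J/mol = −18.1 kJ/mol.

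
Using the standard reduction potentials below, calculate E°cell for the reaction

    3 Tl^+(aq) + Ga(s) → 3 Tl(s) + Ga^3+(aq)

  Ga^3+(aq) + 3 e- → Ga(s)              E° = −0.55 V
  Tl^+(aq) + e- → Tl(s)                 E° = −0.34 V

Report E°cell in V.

+0.21 V

Tl^+(aq) gains electrons, so the Tl⁺/Tl couple is the cathode; the Ga³⁺/Ga couple is the anode.
E°cell = E°(cathode) − E°(anode) = −0.34 − (−0.55) = +0.21 V.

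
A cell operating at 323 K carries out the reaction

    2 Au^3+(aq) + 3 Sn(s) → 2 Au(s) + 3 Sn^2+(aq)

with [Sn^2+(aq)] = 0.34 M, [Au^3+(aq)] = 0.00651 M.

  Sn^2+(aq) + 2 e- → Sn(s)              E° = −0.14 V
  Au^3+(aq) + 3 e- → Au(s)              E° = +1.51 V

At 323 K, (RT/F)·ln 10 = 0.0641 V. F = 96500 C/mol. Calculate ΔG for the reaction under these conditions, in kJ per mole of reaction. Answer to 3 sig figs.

With Au³⁺/Au reduced at the cathode, E°cell = +1.51 − (−0.14) = +1.65 V and n = 6.
Q = [Sn^2+(aq)]^3 / [Au^3+(aq)]^2 = 927, so log Q = 2.967 and E = +1.65 − (0.0641/6)(2.967) = +1.6183 V.
Finally ΔG = −nFE = −(6)(96500 C/mol)(+1.6183 V) = −937 kJ/mol.

−937 kJ/mol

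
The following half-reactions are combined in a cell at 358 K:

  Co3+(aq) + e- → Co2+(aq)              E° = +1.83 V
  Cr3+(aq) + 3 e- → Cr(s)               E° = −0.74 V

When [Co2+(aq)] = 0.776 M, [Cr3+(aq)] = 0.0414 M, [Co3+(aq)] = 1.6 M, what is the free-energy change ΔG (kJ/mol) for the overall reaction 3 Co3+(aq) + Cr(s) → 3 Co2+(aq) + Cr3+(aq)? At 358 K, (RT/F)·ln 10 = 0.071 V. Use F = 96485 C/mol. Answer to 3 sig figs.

The standard cell potential is +1.83 − (−0.74) = +2.57 V, with n = 3 electrons in the balanced equation.
Here Q = ([Co2+(aq)]^3·[Cr3+(aq)]) / [Co3+(aq)]^3 = 0.00472 (log Q = −2.326), giving E = +2.57 − (0.071/3)·(−2.326) = +2.6250 V.
ΔG = −nFE = −(3)(96485)(+2.6250) J/mol = −760 kJ/mol.

−760 kJ/mol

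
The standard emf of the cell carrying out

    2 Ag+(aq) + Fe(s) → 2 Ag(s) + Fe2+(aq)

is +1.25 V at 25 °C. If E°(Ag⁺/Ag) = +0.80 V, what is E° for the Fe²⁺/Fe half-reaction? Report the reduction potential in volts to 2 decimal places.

In the reaction as written the Ag⁺/Ag couple is reduced (cathode) and Fe²⁺/Fe is oxidized (anode), so E°cell = E°(Ag⁺/Ag) − E°(Fe²⁺/Fe).
E°(Fe²⁺/Fe) = E°(cathode) − E°cell = +0.80 − (+1.25) = −0.45 V.

−0.45 V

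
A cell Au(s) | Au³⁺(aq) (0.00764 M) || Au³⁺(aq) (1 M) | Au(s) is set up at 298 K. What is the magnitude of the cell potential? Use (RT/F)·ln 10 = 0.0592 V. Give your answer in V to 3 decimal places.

For a concentration cell E°cell = 0, since both electrodes use the same couple.
The compartment with the higher Au³⁺(aq) concentration (1 M) acts as the cathode; ions are reduced there and produced at the dilute (0.00764 M) anode.
With n = 3, Ecell = −(0.0592/3)·log([dilute]/[conc]) = −(0.0592/3)·log(0.00764/1) = +0.042 V.

0.042 V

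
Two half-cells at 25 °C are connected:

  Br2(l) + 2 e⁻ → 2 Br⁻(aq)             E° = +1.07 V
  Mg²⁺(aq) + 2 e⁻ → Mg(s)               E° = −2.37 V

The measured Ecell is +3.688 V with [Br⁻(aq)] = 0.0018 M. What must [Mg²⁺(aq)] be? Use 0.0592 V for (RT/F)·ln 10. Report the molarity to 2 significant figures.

The Br₂/Br⁻ couple has the larger reduction potential, so it is the cathode: E°cell = +1.07 − (−2.37) = +3.44 V and n = 2.
Rearranging E = E° − (0.0592/n)·log Q gives log Q = 2(+3.44 − (+3.688))/0.0592 = −8.378.
Balancing electrons gives Br2(l) + Mg(s) → 2 Br⁻(aq) + Mg²⁺(aq); thus Q = [Br⁻(aq)]^2·[Mg²⁺(aq)].
Substituting the known concentrations and solving, log [Mg²⁺(aq)] = −2.889 and [Mg²⁺(aq)] = 0.0013 M.

0.0013 M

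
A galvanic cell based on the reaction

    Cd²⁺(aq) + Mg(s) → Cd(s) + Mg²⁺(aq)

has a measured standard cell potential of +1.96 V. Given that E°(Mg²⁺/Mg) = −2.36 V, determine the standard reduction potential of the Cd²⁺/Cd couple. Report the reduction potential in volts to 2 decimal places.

−0.40 V

In the reaction as written the Cd²⁺/Cd couple is reduced (cathode) and Mg²⁺/Mg is oxidized (anode), so E°cell = E°(Cd²⁺/Cd) − E°(Mg²⁺/Mg).
E°(Cd²⁺/Cd) = E°cell + E°(anode) = +1.96 + (−2.36) = −0.40 V.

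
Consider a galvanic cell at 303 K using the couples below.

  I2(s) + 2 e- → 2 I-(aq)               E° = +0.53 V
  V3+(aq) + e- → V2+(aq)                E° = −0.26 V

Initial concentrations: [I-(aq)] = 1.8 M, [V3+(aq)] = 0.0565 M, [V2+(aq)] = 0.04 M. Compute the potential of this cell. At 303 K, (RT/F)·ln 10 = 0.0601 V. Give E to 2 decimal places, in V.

+0.77 V

The I₂/I⁻ couple has the more positive E°, so it is the cathode; V³⁺/V²⁺ is the anode.
E°cell = E°cat − E°an = +0.53 − (−0.26) = +0.79 V; n = 2.
The balanced reaction is I2(s) + 2 V2+(aq) → 2 I-(aq) + 2 V3+(aq), so Q = ([I-(aq)]^2·[V3+(aq)]^2) / [V2+(aq)]^2 = 6.46 and log Q = 0.811.
By the Nernst equation, E = +0.79 − (0.0601/2)·(0.811) = +0.77 V.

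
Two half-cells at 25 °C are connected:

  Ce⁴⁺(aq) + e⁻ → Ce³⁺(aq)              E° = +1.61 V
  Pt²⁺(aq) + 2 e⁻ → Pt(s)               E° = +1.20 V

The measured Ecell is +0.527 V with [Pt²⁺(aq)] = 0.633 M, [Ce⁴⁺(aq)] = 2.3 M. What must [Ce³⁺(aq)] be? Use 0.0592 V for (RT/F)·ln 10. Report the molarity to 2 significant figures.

With Ce⁴⁺/Ce³⁺ at the cathode and Pt²⁺/Pt at the anode, E°cell = +1.61 − (+1.20) = +0.41 V (n = 2).
Since E = E° − (0.0592/n)·log Q, log Q = n(E° − E)/0.0592 = −3.953.
Balancing electrons gives 2 Ce⁴⁺(aq) + Pt(s) → 2 Ce³⁺(aq) + Pt²⁺(aq); thus Q = ([Ce³⁺(aq)]^2·[Pt²⁺(aq)]) / [Ce⁴⁺(aq)]^2.
Substituting the known concentrations and solving, log [Ce³⁺(aq)] = −1.515 and [Ce³⁺(aq)] = 0.031 M.

0.031 M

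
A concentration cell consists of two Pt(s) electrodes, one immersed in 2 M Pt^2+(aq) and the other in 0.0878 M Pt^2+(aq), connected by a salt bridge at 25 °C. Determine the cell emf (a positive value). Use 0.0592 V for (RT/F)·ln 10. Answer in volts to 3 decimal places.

For a concentration cell E°cell = 0, since both electrodes use the same couple.
The compartment with the higher Pt^2+(aq) concentration (2 M) acts as the cathode; ions are reduced there and produced at the dilute (0.0878 M) anode.
With n = 2, Ecell = −(0.0592/2)·log([dilute]/[conc]) = −(0.0592/2)·log(0.0878/2) = +0.040 V.

0.040 V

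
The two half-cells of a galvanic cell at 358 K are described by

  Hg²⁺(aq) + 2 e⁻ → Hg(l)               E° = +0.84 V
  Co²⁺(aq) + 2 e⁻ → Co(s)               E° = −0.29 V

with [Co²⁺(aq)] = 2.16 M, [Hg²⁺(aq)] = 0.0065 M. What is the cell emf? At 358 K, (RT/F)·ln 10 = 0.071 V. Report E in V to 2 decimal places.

Since E°(Hg²⁺/Hg) > E°(Co²⁺/Co), Hg²⁺/Hg serves as the cathode.
E°cell = +0.84 − (−0.29) = +1.13 V, with n = 2 electrons transferred.
For the overall reaction Hg²⁺(aq) + Co(s) → Hg(l) + Co²⁺(aq), Q = [Co²⁺(aq)] / [Hg²⁺(aq)] = 332, giving log Q = 2.522.
By the Nernst equation, E = +1.13 − (0.071/2)·(2.522) = +1.04 V.

+1.04 V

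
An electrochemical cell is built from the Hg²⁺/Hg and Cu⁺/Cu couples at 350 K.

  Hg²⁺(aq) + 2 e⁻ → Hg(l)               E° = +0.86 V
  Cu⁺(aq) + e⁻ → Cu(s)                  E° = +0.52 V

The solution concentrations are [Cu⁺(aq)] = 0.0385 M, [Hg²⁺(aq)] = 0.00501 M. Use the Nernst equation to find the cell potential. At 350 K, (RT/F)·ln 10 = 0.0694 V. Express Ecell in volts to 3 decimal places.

+0.358 V

Since E°(Hg²⁺/Hg) > E°(Cu⁺/Cu), Hg²⁺/Hg serves as the cathode.
The standard potential is +0.86 − (+0.52) = +0.34 V and the balanced reaction transfers n = 2 electrons.
The balanced reaction is Hg²⁺(aq) + 2 Cu(s) → Hg(l) + 2 Cu⁺(aq), so Q = [Cu⁺(aq)]^2 / [Hg²⁺(aq)] = 0.296 and log Q = −0.529.
Applying E = E° − (RT ln10/nF)·log Q gives +0.34 − (0.0694/2)(−0.529) = +0.358 V.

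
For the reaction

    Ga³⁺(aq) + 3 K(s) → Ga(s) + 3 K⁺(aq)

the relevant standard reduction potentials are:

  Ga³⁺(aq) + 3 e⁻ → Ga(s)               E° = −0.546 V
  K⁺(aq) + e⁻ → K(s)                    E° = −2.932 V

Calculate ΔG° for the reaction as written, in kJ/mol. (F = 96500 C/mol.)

In the reaction as written Ga³⁺(aq) is reduced, so the Ga³⁺/Ga couple is the cathode and K⁺/K is the anode.
E°cell = −0.546 − (−2.932) = +2.386 V; balancing electrons gives n = 3.
ΔG° = −nFE°cell = −(3)(96500)(+2.386) J/mol = −691 kJ/mol.

−691 kJ/mol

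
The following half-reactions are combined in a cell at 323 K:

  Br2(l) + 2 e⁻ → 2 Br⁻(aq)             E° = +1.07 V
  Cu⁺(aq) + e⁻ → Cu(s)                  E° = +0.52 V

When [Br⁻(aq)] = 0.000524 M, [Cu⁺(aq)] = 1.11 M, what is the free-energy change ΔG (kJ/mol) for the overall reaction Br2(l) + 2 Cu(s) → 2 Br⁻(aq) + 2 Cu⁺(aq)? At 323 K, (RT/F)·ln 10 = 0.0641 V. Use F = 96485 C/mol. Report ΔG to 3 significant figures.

−146 kJ/mol

With Br₂/Br⁻ reduced at the cathode, E°cell = +1.07 − (+0.52) = +0.55 V and n = 2.
Here Q = [Br⁻(aq)]^2·[Cu⁺(aq)]^2 = 3.38×10^−7 (log Q = −6.471), giving E = +0.55 − (0.0641/2)·(−6.471) = +0.7574 V.
ΔG = −nFE = −(2)(96485)(+0.7574) J/mol = −146 kJ/mol.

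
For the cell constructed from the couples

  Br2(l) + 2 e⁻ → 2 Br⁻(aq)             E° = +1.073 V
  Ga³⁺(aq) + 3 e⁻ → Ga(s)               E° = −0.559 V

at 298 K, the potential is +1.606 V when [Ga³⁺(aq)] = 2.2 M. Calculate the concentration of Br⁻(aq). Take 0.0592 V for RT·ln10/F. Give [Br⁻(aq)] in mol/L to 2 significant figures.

Br₂/Br⁻ is the cathode (higher E°); E°cell = +1.073 − (−0.559) = +1.632 V with n = 6.
Rearranging E = E° − (0.0592/n)·log Q gives log Q = 6(+1.632 − (+1.606))/0.0592 = 2.635.
For 3 Br2(l) + 2 Ga(s) → 6 Br⁻(aq) + 2 Ga³⁺(aq), the reaction quotient is Q = [Br⁻(aq)]^6·[Ga³⁺(aq)]^2.
Solving for the unknown gives log [Br⁻(aq)] = 0.325, so [Br⁻(aq)] ≈ 2.1 M.

2.1 M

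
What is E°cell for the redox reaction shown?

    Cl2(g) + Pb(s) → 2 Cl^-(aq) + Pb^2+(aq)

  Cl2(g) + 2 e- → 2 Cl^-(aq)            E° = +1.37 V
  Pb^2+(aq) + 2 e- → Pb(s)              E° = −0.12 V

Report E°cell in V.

Cl2(g) gains electrons, so the Cl₂/Cl⁻ couple is the cathode; the Pb²⁺/Pb couple is the anode.
E°cell = E°(cathode) − E°(anode) = +1.37 − (−0.12) = +1.49 V.
The positive value indicates the reaction is spontaneous as written.

+1.49 V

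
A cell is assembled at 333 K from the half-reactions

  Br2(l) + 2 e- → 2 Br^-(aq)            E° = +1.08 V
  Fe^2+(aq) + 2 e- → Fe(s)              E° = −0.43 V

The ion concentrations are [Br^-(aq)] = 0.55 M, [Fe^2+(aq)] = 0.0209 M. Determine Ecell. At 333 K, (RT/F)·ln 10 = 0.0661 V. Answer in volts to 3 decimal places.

+1.583 V

Br₂/Br⁻ is reduced (cathode, E° = +1.08 V) and Fe²⁺/Fe is oxidized (anode).
The standard potential is +1.08 − (−0.43) = +1.51 V and the balanced reaction transfers n = 2 electrons.
For the overall reaction Br2(l) + Fe(s) → 2 Br^-(aq) + Fe^2+(aq), Q = [Br^-(aq)]^2·[Fe^2+(aq)] = 0.00632, giving log Q = −2.199.
By the Nernst equation, E = +1.51 − (0.0661/2)·(−2.199) = +1.583 V.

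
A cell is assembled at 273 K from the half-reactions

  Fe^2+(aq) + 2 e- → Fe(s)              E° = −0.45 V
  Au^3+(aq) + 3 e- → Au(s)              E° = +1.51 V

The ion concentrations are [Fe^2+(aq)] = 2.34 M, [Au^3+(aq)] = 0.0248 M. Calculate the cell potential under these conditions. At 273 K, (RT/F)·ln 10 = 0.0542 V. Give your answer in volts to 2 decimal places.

Au³⁺/Au is reduced (cathode, E° = +1.51 V) and Fe²⁺/Fe is oxidized (anode).
E°cell = +1.51 − (−0.45) = +1.96 V, with n = 6 electrons transferred.
For the overall reaction 2 Au^3+(aq) + 3 Fe(s) → 2 Au(s) + 3 Fe^2+(aq), Q = [Fe^2+(aq)]^3 / [Au^3+(aq)]^2 = 2.08×10^4, giving log Q = 4.319.
By the Nernst equation, E = +1.96 − (0.0542/6)·(4.319) = +1.92 V.

+1.92 V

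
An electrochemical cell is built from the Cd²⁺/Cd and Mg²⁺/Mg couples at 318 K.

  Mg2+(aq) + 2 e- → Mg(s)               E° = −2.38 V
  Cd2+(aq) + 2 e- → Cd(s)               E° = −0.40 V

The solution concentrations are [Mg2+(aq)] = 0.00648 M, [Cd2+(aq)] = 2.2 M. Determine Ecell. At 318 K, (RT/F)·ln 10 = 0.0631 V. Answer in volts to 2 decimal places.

Since E°(Cd²⁺/Cd) > E°(Mg²⁺/Mg), Cd²⁺/Cd serves as the cathode.
E°cell = −0.40 − (−2.38) = +1.98 V, with n = 2 electrons transferred.
For the overall reaction Cd2+(aq) + Mg(s) → Cd(s) + Mg2+(aq), Q = [Mg2+(aq)] / [Cd2+(aq)] = 0.00295, giving log Q = −2.531.
By the Nernst equation, E = +1.98 − (0.0631/2)·(−2.531) = +2.06 V.

+2.06 V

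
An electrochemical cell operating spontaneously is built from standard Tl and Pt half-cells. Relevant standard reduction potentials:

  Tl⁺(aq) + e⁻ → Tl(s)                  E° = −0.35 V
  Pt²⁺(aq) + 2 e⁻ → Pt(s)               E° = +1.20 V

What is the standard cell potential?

The Pt²⁺/Pt couple has the higher E°, so Pt ion is reduced (cathode) and Tl is oxidized (anode).
E°cell = E°(cathode) − E°(anode) = +1.20 − (−0.35) = +1.55 V.

+1.55 V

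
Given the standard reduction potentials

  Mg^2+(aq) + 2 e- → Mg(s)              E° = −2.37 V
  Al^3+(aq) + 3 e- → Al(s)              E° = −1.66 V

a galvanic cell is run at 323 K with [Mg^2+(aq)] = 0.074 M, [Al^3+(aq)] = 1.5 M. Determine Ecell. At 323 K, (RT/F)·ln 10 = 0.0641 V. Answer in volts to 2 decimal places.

+0.75 V

Al³⁺/Al is reduced (cathode, E° = −1.66 V) and Mg²⁺/Mg is oxidized (anode).
E°cell = −1.66 − (−2.37) = +0.71 V, with n = 6 electrons transferred.
Balancing gives 2 Al^3+(aq) + 3 Mg(s) → 2 Al(s) + 3 Mg^2+(aq); hence Q = [Mg^2+(aq)]^3 / [Al^3+(aq)]^2 = 0.00018 (log Q = −3.744).
E = E° − (0.0641/n)·log Q = +0.71 − (0.0641/6)(−3.744) = +0.75 V.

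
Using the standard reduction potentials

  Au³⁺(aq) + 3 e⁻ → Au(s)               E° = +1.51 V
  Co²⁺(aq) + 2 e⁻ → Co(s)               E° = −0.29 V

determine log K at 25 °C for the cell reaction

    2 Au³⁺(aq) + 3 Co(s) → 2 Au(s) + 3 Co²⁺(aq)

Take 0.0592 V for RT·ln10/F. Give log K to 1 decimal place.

The Au³⁺/Au couple is reduced (cathode); E°cell = +1.51 − (−0.29) = +1.80 V with n = 6.
At equilibrium E = 0, so log K = nE°cell / 0.0592 = (6)(+1.80) / 0.0592 = 182.4.

log K = 182.4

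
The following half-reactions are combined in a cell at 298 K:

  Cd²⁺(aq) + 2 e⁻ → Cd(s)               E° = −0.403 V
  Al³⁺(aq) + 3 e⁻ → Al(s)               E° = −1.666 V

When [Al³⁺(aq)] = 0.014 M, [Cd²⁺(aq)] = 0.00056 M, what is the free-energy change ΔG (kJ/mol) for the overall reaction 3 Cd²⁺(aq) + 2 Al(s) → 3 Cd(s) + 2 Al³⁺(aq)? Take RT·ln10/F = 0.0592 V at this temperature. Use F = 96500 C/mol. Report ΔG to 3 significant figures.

The standard cell potential is −0.403 − (−1.666) = +1.263 V, with n = 6 electrons in the balanced equation.
The reaction quotient is [Al³⁺(aq)]^2 / [Cd²⁺(aq)]^3 = 1.12×10^6; by Nernst, E = +1.263 − (0.0592/6)(6.048) = +1.2033 V.
ΔG = −nFE = −(6)(96500)(+1.2033) J/mol = −697 kJ/mol.

−697 kJ/mol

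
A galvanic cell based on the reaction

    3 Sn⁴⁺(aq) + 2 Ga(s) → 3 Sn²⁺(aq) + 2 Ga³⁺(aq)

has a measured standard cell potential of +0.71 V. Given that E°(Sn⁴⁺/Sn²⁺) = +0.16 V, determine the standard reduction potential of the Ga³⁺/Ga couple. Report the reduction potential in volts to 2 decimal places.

In the reaction as written the Sn⁴⁺/Sn²⁺ couple is reduced (cathode) and Ga³⁺/Ga is oxidized (anode), so E°cell = E°(Sn⁴⁺/Sn²⁺) − E°(Ga³⁺/Ga).
E°(Ga³⁺/Ga) = E°(cathode) − E°cell = +0.16 − (+0.71) = −0.55 V.

−0.55 V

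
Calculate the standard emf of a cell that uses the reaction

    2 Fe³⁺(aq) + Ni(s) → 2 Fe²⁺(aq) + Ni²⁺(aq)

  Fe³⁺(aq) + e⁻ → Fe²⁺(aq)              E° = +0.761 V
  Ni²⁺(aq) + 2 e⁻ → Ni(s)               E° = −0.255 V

In the reaction as written, Fe³⁺(aq) is reduced (cathode) and Ni²⁺(aq) is produced by oxidation at the anode.
E°cell = E°(cathode) − E°(anode) = +0.761 − (−0.255) = +1.016 V.
The positive value indicates the reaction is spontaneous as written.

+1.016 V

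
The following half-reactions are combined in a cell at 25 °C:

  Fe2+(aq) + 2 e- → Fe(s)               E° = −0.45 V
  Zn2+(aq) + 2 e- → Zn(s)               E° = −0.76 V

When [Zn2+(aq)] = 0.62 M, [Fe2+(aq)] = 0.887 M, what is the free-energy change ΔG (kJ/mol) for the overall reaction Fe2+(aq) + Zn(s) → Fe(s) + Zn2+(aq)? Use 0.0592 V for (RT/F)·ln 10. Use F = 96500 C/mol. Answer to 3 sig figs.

−60.7 kJ/mol

The standard cell potential is −0.45 − (−0.76) = +0.31 V, with n = 2 electrons in the balanced equation.
Q = [Zn2+(aq)] / [Fe2+(aq)] = 0.699, so log Q = −0.156 and E = +0.31 − (0.0592/2)(−0.156) = +0.3146 V.
Then ΔG = −nFE = −2 × 96500 × +0.3146 J/mol = −60.7 kJ/mol.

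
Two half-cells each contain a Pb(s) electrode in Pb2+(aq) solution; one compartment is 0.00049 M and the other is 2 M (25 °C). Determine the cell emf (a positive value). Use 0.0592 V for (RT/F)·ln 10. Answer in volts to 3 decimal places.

For a concentration cell E°cell = 0, since both electrodes use the same couple.
The compartment with the higher Pb2+(aq) concentration (2 M) acts as the cathode; ions are reduced there and produced at the dilute (0.00049 M) anode.
With n = 2, Ecell = −(0.0592/2)·log([dilute]/[conc]) = −(0.0592/2)·log(0.00049/2) = +0.107 V.

0.107 V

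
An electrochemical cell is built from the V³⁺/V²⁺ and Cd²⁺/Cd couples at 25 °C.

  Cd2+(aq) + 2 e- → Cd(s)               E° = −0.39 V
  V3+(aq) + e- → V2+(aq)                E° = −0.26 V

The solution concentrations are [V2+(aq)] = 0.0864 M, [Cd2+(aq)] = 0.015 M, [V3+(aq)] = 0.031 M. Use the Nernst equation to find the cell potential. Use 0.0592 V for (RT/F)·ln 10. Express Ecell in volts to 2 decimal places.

V³⁺/V²⁺ is reduced (cathode, E° = −0.26 V) and Cd²⁺/Cd is oxidized (anode).
The standard potential is −0.26 − (−0.39) = +0.13 V and the balanced reaction transfers n = 2 electrons.
For the overall reaction 2 V3+(aq) + Cd(s) → 2 V2+(aq) + Cd2+(aq), Q = ([V2+(aq)]^2·[Cd2+(aq)]) / [V3+(aq)]^2 = 0.117, giving log Q = −0.934.
Applying E = E° − (RT ln10/nF)·log Q gives +0.13 − (0.0592/2)(−0.934) = +0.16 V.

+0.16 V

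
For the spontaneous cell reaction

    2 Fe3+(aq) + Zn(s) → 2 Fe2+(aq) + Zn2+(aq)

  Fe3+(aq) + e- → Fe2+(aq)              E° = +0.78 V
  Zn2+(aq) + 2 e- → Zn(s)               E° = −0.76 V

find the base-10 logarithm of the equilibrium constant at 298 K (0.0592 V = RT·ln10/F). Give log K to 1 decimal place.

The Fe³⁺/Fe²⁺ couple is reduced (cathode); E°cell = +0.78 − (−0.76) = +1.54 V with n = 2.
At equilibrium E = 0, so log K = nE°cell / 0.0592 = (2)(+1.54) / 0.0592 = 52.0.

log K = 52.0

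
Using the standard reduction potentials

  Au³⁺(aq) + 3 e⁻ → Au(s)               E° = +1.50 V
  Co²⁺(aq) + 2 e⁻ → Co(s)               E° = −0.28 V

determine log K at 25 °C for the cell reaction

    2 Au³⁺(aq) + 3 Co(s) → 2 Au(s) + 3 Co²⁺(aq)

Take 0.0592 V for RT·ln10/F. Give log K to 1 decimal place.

log K = 180.4

The Au³⁺/Au couple is reduced (cathode); E°cell = +1.50 − (−0.28) = +1.78 V with n = 6.
At equilibrium E = 0, so log K = nE°cell / 0.0592 = (6)(+1.78) / 0.0592 = 180.4.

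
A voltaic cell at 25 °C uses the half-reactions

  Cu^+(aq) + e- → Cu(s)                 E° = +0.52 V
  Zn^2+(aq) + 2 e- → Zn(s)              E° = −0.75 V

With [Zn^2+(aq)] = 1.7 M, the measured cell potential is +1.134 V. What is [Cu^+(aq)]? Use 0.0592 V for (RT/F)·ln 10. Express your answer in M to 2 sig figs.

0.0066 M

Cu⁺/Cu is the cathode (higher E°); E°cell = +0.52 − (−0.75) = +1.27 V with n = 2.
Since E = E° − (0.0592/n)·log Q, log Q = n(E° − E)/0.0592 = 4.595.
The balanced reaction is 2 Cu^+(aq) + Zn(s) → 2 Cu(s) + Zn^2+(aq), so Q = [Zn^2+(aq)] / [Cu^+(aq)]^2.
Isolating [Cu^+(aq)] in Q = 10^{4.595} yields log [Cu^+(aq)] = −2.182, i.e. 0.0066 M.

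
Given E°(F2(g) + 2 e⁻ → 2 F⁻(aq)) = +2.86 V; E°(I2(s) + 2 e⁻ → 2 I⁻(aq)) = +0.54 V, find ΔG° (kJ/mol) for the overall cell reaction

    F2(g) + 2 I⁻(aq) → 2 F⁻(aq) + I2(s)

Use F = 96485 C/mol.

−448 kJ/mol

In the reaction as written F2(g) is reduced, so the F₂/F⁻ couple is the cathode and I₂/I⁻ is the anode.
E°cell = +2.86 − (+0.54) = +2.32 V; balancing electrons gives n = 2.
ΔG° = −nFE°cell = −(2)(96485)(+2.32) J/mol = −448 kJ/mol.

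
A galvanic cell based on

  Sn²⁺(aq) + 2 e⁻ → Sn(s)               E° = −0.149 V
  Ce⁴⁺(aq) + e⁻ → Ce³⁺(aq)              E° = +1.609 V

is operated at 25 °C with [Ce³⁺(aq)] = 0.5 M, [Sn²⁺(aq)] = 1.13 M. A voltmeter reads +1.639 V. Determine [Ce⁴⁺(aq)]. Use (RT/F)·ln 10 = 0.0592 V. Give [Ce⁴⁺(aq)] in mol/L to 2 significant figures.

0.0052 M

The Ce⁴⁺/Ce³⁺ couple has the larger reduction potential, so it is the cathode: E°cell = +1.609 − (−0.149) = +1.758 V and n = 2.
Rearranging E = E° − (0.0592/n)·log Q gives log Q = 2(+1.758 − (+1.639))/0.0592 = 4.020.
For 2 Ce⁴⁺(aq) + Sn(s) → 2 Ce³⁺(aq) + Sn²⁺(aq), the reaction quotient is Q = ([Ce³⁺(aq)]^2·[Sn²⁺(aq)]) / [Ce⁴⁺(aq)]^2.
Isolating [Ce⁴⁺(aq)] in Q = 10^{4.020} yields log [Ce⁴⁺(aq)] = −2.284, i.e. 0.0052 M.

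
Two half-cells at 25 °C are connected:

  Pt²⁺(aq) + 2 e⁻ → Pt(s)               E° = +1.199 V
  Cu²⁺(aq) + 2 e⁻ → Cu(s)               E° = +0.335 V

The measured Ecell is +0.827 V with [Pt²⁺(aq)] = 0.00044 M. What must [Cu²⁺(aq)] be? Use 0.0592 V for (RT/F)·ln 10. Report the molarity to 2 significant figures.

With Pt²⁺/Pt at the cathode and Cu²⁺/Cu at the anode, E°cell = +1.199 − (+0.335) = +0.864 V (n = 2).
Since E = E° − (0.0592/n)·log Q, log Q = n(E° − E)/0.0592 = 1.250.
The balanced reaction is Pt²⁺(aq) + Cu(s) → Pt(s) + Cu²⁺(aq), so Q = [Cu²⁺(aq)] / [Pt²⁺(aq)].
Substituting the known concentrations and solving, log [Cu²⁺(aq)] = −2.107 and [Cu²⁺(aq)] = 0.0078 M.

0.0078 M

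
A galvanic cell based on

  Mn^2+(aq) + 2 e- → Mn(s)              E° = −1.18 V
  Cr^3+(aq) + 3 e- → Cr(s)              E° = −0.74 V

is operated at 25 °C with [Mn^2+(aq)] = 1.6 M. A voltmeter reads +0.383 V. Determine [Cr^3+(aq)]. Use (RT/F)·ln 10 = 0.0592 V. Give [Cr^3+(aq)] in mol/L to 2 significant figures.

0.0026 M

With Cr³⁺/Cr at the cathode and Mn²⁺/Mn at the anode, E°cell = −0.74 − (−1.18) = +0.44 V (n = 6).
From the Nernst equation, log Q = n(E° − E)/0.0592 = 6·(+0.44 − (+0.383))/0.0592 = 5.777.
Balancing electrons gives 2 Cr^3+(aq) + 3 Mn(s) → 2 Cr(s) + 3 Mn^2+(aq); thus Q = [Mn^2+(aq)]^3 / [Cr^3+(aq)]^2.
Substituting the known concentrations and solving, log [Cr^3+(aq)] = −2.582 and [Cr^3+(aq)] = 0.0026 M.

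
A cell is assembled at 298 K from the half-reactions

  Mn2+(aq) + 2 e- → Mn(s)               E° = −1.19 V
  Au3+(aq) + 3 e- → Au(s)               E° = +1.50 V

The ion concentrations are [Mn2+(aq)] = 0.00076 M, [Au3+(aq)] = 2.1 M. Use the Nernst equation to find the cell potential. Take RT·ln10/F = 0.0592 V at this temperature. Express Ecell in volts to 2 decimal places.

+2.79 V

The Au³⁺/Au couple has the more positive E°, so it is the cathode; Mn²⁺/Mn is the anode.
E°cell = +1.50 − (−1.19) = +2.69 V, with n = 6 electrons transferred.
Balancing gives 2 Au3+(aq) + 3 Mn(s) → 2 Au(s) + 3 Mn2+(aq); hence Q = [Mn2+(aq)]^3 / [Au3+(aq)]^2 = 9.95×10^−11 (log Q = −10.002).
Applying E = E° − (RT ln10/nF)·log Q gives +2.69 − (0.0592/6)(−10.002) = +2.79 V.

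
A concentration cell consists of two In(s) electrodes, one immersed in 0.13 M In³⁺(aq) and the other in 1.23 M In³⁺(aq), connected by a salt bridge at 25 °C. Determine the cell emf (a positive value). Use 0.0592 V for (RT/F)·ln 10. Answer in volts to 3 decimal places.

For a concentration cell E°cell = 0, since both electrodes use the same couple.
The compartment with the higher In³⁺(aq) concentration (1.23 M) acts as the cathode; ions are reduced there and produced at the dilute (0.13 M) anode.
With n = 3, Ecell = −(0.0592/3)·log([dilute]/[conc]) = −(0.0592/3)·log(0.13/1.23) = +0.019 V.

0.019 V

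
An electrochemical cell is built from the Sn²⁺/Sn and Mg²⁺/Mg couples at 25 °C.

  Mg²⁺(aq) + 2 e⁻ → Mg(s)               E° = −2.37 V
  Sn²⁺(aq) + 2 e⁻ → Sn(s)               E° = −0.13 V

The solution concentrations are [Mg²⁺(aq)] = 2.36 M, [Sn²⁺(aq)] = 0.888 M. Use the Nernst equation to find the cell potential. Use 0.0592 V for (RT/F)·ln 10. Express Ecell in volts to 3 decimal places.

Sn²⁺/Sn is reduced (cathode, E° = −0.13 V) and Mg²⁺/Mg is oxidized (anode).
E°cell = E°cat − E°an = −0.13 − (−2.37) = +2.24 V; n = 2.
For the overall reaction Sn²⁺(aq) + Mg(s) → Sn(s) + Mg²⁺(aq), Q = [Mg²⁺(aq)] / [Sn²⁺(aq)] = 2.66, giving log Q = 0.424.
E = E° − (0.0592/n)·log Q = +2.24 − (0.0592/2)(0.424) = +2.227 V.

+2.227 V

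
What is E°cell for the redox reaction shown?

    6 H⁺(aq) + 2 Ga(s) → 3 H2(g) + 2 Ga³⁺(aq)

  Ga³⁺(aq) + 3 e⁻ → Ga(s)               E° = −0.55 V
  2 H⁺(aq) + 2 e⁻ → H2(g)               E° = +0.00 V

H⁺(aq) gains electrons, so the 2H⁺/H₂ couple is the cathode; the Ga³⁺/Ga couple is the anode.
E°cell = E°(cathode) − E°(anode) = +0.00 − (−0.55) = +0.55 V.

+0.55 V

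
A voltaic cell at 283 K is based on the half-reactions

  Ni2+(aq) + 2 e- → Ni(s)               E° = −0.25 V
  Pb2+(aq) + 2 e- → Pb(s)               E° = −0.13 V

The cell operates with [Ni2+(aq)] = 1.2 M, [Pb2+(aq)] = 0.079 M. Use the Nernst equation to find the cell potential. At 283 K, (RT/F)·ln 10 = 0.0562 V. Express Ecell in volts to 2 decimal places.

Pb²⁺/Pb is reduced (cathode, E° = −0.13 V) and Ni²⁺/Ni is oxidized (anode).
E°cell = E°cat − E°an = −0.13 − (−0.25) = +0.12 V; n = 2.
For the overall reaction Pb2+(aq) + Ni(s) → Pb(s) + Ni2+(aq), Q = [Ni2+(aq)] / [Pb2+(aq)] = 15.2, giving log Q = 1.182.
By the Nernst equation, E = +0.12 − (0.0562/2)·(1.182) = +0.09 V.

+0.09 V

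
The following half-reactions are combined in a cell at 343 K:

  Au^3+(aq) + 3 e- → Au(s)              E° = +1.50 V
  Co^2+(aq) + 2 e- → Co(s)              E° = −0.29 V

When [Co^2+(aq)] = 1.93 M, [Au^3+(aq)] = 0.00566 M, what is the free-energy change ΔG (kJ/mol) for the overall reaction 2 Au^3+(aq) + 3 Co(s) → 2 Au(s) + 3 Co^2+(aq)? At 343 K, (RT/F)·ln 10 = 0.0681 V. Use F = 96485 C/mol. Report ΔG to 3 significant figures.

The standard cell potential is +1.50 − (−0.29) = +1.79 V, with n = 6 electrons in the balanced equation.
Q = [Co^2+(aq)]^3 / [Au^3+(aq)]^2 = 2.24×10^5, so log Q = 5.351 and E = +1.79 − (0.0681/6)(5.351) = +1.7293 V.
Then ΔG = −nFE = −6 × 96485 × +1.7293 J/mol = −1000 kJ/mol.

−1000 kJ/mol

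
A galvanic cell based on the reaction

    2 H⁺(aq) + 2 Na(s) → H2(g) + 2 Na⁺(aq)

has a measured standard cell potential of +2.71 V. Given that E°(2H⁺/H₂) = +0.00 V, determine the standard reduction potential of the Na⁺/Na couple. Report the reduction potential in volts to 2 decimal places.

In the reaction as written the 2H⁺/H₂ couple is reduced (cathode) and Na⁺/Na is oxidized (anode), so E°cell = E°(2H⁺/H₂) − E°(Na⁺/Na).
E°(Na⁺/Na) = E°(cathode) − E°cell = +0.00 − (+2.71) = −2.71 V.

−2.71 V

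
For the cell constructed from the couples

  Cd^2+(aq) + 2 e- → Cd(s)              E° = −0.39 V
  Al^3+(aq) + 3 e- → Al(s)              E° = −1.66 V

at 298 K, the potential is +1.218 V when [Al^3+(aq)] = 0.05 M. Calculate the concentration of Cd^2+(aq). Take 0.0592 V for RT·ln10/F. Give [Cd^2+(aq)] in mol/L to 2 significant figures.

0.0024 M

The Cd²⁺/Cd couple has the larger reduction potential, so it is the cathode: E°cell = −0.39 − (−1.66) = +1.27 V and n = 6.
Rearranging E = E° − (0.0592/n)·log Q gives log Q = 6(+1.27 − (+1.218))/0.0592 = 5.270.
For 3 Cd^2+(aq) + 2 Al(s) → 3 Cd(s) + 2 Al^3+(aq), the reaction quotient is Q = [Al^3+(aq)]^2 / [Cd^2+(aq)]^3.
Isolating [Cd^2+(aq)] in Q = 10^{5.270} yields log [Cd^2+(aq)] = −2.624, i.e. 0.0024 M.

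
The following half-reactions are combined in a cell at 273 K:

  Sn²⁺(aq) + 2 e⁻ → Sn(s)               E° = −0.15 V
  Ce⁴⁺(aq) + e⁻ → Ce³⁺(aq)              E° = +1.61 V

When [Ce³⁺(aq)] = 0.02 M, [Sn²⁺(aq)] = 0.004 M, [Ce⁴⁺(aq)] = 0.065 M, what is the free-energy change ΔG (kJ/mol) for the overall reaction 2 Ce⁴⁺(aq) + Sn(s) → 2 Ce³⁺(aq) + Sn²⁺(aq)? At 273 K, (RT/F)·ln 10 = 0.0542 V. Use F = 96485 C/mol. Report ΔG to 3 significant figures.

E°cell = +1.61 − (−0.15) = +1.76 V; the balanced reaction transfers n = 2 electrons.
Q = ([Ce³⁺(aq)]^2·[Sn²⁺(aq)]) / [Ce⁴⁺(aq)]^2 = 0.000379, so log Q = −3.422 and E = +1.76 − (0.0542/2)(−3.422) = +1.8527 V.
Finally ΔG = −nFE = −(2)(96485 C/mol)(+1.8527 V) = −358 kJ/mol.

−358 kJ/mol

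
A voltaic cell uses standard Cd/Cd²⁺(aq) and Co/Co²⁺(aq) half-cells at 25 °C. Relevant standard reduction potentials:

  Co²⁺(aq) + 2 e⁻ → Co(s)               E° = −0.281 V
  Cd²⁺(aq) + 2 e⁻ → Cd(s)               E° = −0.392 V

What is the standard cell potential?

+0.111 V

The Co²⁺/Co couple has the higher E°, so Co ion is reduced (cathode) and Cd is oxidized (anode).
E°cell = E°(cathode) − E°(anode) = −0.281 − (−0.392) = +0.111 V.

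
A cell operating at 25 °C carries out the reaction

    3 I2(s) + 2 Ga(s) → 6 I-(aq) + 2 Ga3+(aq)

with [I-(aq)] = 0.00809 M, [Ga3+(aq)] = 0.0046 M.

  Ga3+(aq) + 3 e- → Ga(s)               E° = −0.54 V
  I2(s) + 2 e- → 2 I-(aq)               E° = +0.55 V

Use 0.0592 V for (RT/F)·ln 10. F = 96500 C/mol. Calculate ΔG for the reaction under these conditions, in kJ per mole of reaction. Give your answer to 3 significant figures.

−730 kJ/mol

E°cell = +0.55 − (−0.54) = +1.09 V; the balanced reaction transfers n = 6 electrons.
The reaction quotient is [I-(aq)]^6·[Ga3+(aq)]^2 = 5.93×10^−18; by Nernst, E = +1.09 − (0.0592/6)(−17.227) = +1.2600 V.
ΔG = −nFE = −(6)(96500)(+1.2600) J/mol = −730 kJ/mol.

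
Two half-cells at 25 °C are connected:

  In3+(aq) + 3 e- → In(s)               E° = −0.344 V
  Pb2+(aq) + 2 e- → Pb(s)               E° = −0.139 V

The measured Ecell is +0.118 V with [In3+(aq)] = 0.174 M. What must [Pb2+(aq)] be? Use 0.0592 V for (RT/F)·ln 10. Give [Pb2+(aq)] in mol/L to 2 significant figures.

0.00036 M

The Pb²⁺/Pb couple has the larger reduction potential, so it is the cathode: E°cell = −0.139 − (−0.344) = +0.205 V and n = 6.
From the Nernst equation, log Q = n(E° − E)/0.0592 = 6·(+0.205 − (+0.118))/0.0592 = 8.818.
For 3 Pb2+(aq) + 2 In(s) → 3 Pb(s) + 2 In3+(aq), the reaction quotient is Q = [In3+(aq)]^2 / [Pb2+(aq)]^3.
Solving for the unknown gives log [Pb2+(aq)] = −3.446, so [Pb2+(aq)] ≈ 0.00036 M.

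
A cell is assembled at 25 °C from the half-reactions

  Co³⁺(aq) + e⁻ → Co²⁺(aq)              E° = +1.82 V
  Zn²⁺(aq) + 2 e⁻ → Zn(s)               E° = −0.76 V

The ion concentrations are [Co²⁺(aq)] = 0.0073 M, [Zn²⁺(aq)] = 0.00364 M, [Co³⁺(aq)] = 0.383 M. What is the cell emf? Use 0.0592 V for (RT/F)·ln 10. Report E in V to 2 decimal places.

+2.75 V

Since E°(Co³⁺/Co²⁺) > E°(Zn²⁺/Zn), Co³⁺/Co²⁺ serves as the cathode.
The standard potential is +1.82 − (−0.76) = +2.58 V and the balanced reaction transfers n = 2 electrons.
For the overall reaction 2 Co³⁺(aq) + Zn(s) → 2 Co²⁺(aq) + Zn²⁺(aq), Q = ([Co²⁺(aq)]^2·[Zn²⁺(aq)]) / [Co³⁺(aq)]^2 = 1.32×10^−6, giving log Q = −5.879.
Applying E = E° − (RT ln10/nF)·log Q gives +2.58 − (0.0592/2)(−5.879) = +2.75 V.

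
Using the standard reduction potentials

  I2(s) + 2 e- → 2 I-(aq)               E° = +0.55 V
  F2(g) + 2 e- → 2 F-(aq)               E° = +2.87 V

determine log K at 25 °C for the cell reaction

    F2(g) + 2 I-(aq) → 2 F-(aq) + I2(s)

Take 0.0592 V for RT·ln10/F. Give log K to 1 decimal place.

log K = 78.4

The F₂/F⁻ couple is reduced (cathode); E°cell = +2.87 − (+0.55) = +2.32 V with n = 2.
At equilibrium E = 0, so log K = nE°cell / 0.0592 = (2)(+2.32) / 0.0592 = 78.4.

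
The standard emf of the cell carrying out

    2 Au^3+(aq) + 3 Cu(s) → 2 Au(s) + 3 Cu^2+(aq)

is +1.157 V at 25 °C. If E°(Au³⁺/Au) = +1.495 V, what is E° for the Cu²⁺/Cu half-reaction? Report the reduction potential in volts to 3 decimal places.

+0.338 V

In the reaction as written the Au³⁺/Au couple is reduced (cathode) and Cu²⁺/Cu is oxidized (anode), so E°cell = E°(Au³⁺/Au) − E°(Cu²⁺/Cu).
E°(Cu²⁺/Cu) = E°(cathode) − E°cell = +1.495 − (+1.157) = +0.338 V.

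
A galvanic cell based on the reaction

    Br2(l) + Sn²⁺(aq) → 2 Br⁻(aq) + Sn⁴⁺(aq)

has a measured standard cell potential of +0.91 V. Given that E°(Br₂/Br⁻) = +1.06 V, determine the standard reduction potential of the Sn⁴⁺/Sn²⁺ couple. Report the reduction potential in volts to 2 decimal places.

In the reaction as written the Br₂/Br⁻ couple is reduced (cathode) and Sn⁴⁺/Sn²⁺ is oxidized (anode), so E°cell = E°(Br₂/Br⁻) − E°(Sn⁴⁺/Sn²⁺).
E°(Sn⁴⁺/Sn²⁺) = E°(cathode) − E°cell = +1.06 − (+0.91) = +0.15 V.

+0.15 V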